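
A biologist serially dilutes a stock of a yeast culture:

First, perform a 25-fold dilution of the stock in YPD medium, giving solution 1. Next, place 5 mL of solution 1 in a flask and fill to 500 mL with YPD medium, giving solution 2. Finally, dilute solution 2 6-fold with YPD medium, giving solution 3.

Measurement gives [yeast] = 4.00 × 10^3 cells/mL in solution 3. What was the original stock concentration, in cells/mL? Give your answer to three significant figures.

6.00 × 10^7 cells/mL

Step 1: 25-fold → factor 25
Step 2: 5 mL brought to 500 mL → factor 500/5 = 100
Step 3: 6-fold → factor 6
Overall dilution factor = 25 × 100 × 6 = 15000
Stock = 4.00 × 10^3 cells/mL × 15000 = 6.00 × 10^7 cells/mL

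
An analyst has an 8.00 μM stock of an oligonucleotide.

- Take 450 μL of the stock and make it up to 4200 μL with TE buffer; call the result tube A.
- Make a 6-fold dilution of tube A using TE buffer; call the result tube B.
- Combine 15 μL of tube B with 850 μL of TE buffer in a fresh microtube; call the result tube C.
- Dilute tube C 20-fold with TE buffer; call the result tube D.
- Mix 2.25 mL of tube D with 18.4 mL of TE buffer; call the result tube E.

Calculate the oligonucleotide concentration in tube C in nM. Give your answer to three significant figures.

Step 1: 450 μL brought to 4200 μL → factor 4200/450 = 9.3333
Step 2: 6-fold → factor 6
Step 3: 15 μL + 850 μL = 865 μL total → factor 865/15 = 57.667
Dilution factor through tube C = 9.3333 × 6 × 57.667 = 3229.3
[tube C] = 8.00 μM / 3229.3 = 0.002477 μM = 2.48 nM

2.48 nM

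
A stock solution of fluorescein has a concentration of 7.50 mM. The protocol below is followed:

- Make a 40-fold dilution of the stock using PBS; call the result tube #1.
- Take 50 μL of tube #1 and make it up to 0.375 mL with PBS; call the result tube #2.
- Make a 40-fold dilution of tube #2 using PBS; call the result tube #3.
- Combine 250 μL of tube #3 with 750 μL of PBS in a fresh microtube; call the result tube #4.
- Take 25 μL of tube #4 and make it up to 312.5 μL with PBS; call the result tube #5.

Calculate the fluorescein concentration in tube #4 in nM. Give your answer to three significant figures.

156 nM

Step 1: 40-fold → factor 40
Step 2: 50 μL brought to 0.375 mL → factor 375/50 = 7.5
Step 3: 40-fold → factor 40
Step 4: 250 μL + 750 μL = 1000 μL total → factor 1000/250 = 4
Dilution factor through tube #4 = 40 × 7.5 × 40 × 4 = 48000
[tube #4] = 7.50 mM / 48000 = 0.0001563 mM = 156 nM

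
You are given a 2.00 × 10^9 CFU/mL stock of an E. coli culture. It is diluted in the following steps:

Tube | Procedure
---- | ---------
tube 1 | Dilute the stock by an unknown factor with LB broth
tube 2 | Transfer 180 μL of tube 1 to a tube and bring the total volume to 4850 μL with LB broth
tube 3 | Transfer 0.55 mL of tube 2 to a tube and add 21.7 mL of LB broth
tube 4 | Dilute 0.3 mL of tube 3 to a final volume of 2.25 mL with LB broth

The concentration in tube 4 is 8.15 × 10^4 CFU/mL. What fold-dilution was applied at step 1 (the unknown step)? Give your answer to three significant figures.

Step 1: unknown factor x
Step 2: 180 μL brought to 4850 μL → factor 4850/180 = 26.944
Step 3: 0.55 mL + 21.7 mL = 22.25 mL total → factor 22.25/0.55 = 40.455
Step 4: 0.3 mL brought to 2.25 mL → factor 2.25/0.3 = 7.5
Product of known-step factors = 8175.2
Overall factor = 2.00 × 10^9 CFU/mL / (8.15 × 10^4 CFU/mL) = 24540
x = 24540 / 8175.2 = 3.00

3.00-fold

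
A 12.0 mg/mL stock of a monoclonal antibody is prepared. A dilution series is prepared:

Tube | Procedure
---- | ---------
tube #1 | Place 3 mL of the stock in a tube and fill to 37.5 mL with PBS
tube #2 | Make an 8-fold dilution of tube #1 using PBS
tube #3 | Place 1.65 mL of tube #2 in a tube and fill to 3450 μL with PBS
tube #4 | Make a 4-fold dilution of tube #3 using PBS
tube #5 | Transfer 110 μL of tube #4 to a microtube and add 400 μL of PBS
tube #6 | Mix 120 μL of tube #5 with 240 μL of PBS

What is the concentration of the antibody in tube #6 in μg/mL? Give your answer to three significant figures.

1.03 μg/mL

Step 1: 3 mL brought to 37.5 mL → factor 37.5/3 = 12.5
Step 2: 8-fold → factor 8
Step 3: 1.65 mL brought to 3450 μL → factor 3.45/1.65 = 2.0909
Step 4: 4-fold → factor 4
Step 5: 110 μL + 400 μL = 510 μL total → factor 510/110 = 4.6364
Step 6: 120 μL + 240 μL = 360 μL total → factor 360/120 = 3
Overall dilution factor = 12.5 × 8 × 2.0909 × 4 × 4.6364 × 3 = 11633
Final = 12.0 mg/mL / 11633 = 0.001032 mg/mL = 1.03 μg/mL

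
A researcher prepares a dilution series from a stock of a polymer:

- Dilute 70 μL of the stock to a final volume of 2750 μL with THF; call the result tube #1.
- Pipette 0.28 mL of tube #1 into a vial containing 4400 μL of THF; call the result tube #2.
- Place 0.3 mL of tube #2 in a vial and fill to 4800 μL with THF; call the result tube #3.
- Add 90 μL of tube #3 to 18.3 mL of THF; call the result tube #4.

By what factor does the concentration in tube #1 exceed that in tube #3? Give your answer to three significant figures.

267

Step 1: 70 μL brought to 2750 μL → factor 2750/70 = 39.286
Step 2: 0.28 mL + 4400 μL = 4.68 mL total → factor 4.68/0.28 = 16.714
Step 3: 0.3 mL brought to 4800 μL → factor 4.8/0.3 = 16
Dilution factor to tube #1 = 39.286; to tube #3 = 10506
[tube #1]/[tube #3] = (factor to tube #3)/(factor to tube #1) = 10506/39.286 = 267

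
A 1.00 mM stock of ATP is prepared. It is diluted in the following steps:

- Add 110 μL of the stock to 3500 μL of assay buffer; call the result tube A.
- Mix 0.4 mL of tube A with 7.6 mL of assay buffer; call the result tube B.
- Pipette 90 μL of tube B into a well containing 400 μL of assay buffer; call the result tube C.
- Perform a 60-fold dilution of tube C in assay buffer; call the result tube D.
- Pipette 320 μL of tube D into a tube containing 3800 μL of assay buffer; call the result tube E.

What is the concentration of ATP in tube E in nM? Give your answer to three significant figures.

Step 1: 110 μL + 3500 μL = 3610 μL total → factor 3610/110 = 32.818
Step 2: 0.4 mL + 7.6 mL = 8 mL total → factor 8/0.4 = 20
Step 3: 90 μL + 400 μL = 490 μL total → factor 490/90 = 5.4444
Step 4: 60-fold → factor 60
Step 5: 320 μL + 3800 μL = 4120 μL total → factor 4120/320 = 12.875
Overall dilution factor = 32.818 × 20 × 5.4444 × 60 × 12.875 = 2.7606 × 10^6
Final = 1.00 mM / 2.7606 × 10^6 = 3.622 × 10^-7 mM = 0.362 nM

0.362 nM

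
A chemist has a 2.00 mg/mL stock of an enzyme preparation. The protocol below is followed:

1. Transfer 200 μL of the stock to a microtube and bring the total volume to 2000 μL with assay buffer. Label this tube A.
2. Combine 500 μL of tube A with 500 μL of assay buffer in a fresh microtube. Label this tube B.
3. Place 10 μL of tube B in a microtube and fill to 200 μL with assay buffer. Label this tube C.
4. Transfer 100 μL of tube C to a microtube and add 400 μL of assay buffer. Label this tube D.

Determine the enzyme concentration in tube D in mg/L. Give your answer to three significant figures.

Step 1: 200 μL brought to 2000 μL → factor 2000/200 = 10
Step 2: 500 μL + 500 μL = 1000 μL total → factor 1000/500 = 2
Step 3: 10 μL brought to 200 μL → factor 200/10 = 20
Step 4: 100 μL + 400 μL = 500 μL total → factor 500/100 = 5
Overall dilution factor = 10 × 2 × 20 × 5 = 2000
Final = 2.00 mg/mL / 2000 = 0.001000 mg/mL = 1.00 mg/L

1.00 mg/L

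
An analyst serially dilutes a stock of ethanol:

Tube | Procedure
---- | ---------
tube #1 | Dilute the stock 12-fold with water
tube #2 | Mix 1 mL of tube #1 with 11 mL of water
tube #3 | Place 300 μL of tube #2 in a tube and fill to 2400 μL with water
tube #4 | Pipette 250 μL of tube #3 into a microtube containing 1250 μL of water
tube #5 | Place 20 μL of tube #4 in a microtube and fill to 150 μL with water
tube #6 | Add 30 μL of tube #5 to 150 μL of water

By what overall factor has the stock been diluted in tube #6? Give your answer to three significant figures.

3.11 × 10^5

Step 1: 12-fold → factor 12
Step 2: 1 mL + 11 mL = 12 mL total → factor 12/1 = 12
Step 3: 300 μL brought to 2400 μL → factor 2400/300 = 8
Step 4: 250 μL + 1250 μL = 1500 μL total → factor 1500/250 = 6
Step 5: 20 μL brought to 150 μL → factor 150/20 = 7.5
Step 6: 30 μL + 150 μL = 180 μL total → factor 180/30 = 6
Overall dilution factor = 12 × 12 × 8 × 6 × 7.5 × 6 = 3.1104 × 10^5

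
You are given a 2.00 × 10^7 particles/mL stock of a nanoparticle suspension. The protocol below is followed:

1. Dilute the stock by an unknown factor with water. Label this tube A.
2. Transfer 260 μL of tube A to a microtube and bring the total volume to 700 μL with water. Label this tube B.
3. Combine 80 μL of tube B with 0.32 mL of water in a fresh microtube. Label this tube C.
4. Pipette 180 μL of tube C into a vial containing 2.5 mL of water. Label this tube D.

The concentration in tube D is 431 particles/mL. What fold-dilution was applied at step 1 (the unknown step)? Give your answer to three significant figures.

Step 1: unknown factor x
Step 2: 260 μL brought to 700 μL → factor 700/260 = 2.6923
Step 3: 80 μL + 0.32 mL = 400 μL total → factor 400/80 = 5
Step 4: 180 μL + 2.5 mL = 2680 μL total → factor 2680/180 = 14.889
Product of known-step factors = 200.43
Overall factor = 2.00 × 10^7 particles/mL / (431 particles/mL) = 46404
x = 46404 / 200.43 = 232

232-fold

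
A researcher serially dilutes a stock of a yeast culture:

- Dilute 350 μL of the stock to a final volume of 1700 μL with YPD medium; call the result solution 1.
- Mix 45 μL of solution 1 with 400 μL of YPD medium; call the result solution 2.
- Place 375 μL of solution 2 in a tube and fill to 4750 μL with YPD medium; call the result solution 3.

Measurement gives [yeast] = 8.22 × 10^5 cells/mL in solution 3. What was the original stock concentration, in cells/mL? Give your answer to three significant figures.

Step 1: 350 μL brought to 1700 μL → factor 1700/350 = 4.8571
Step 2: 45 μL + 400 μL = 445 μL total → factor 445/45 = 9.8889
Step 3: 375 μL brought to 4750 μL → factor 4750/375 = 12.667
Overall dilution factor = 4.8571 × 9.8889 × 12.667 = 608.4
Stock = 8.22 × 10^5 cells/mL × 608.4 = 5.00 × 10^8 cells/mL

5.00 × 10^8 cells/mL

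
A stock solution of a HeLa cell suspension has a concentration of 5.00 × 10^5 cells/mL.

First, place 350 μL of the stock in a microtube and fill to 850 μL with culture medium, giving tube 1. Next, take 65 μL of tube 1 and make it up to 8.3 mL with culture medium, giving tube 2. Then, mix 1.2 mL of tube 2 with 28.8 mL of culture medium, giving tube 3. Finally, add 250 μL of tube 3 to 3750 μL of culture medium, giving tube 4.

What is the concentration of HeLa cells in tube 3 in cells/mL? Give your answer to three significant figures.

64.5 cells/mL

Step 1: 350 μL brought to 850 μL → factor 850/350 = 2.4286
Step 2: 65 μL brought to 8.3 mL → factor 8300/65 = 127.69
Step 3: 1.2 mL + 28.8 mL = 30 mL total → factor 30/1.2 = 25
Dilution factor through tube 3 = 2.4286 × 127.69 × 25 = 7752.7
[tube 3] = 5.00 × 10^5 cells/mL / 7752.7 = 64.5 cells/mL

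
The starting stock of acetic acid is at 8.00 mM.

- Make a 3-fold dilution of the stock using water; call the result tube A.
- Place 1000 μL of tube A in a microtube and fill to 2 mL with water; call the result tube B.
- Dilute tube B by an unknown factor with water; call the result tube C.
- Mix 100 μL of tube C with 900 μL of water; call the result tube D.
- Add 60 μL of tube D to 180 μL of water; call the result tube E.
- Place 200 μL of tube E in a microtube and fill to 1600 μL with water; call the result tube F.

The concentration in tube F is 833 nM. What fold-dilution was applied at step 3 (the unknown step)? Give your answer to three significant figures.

Step 1: 3-fold → factor 3
Step 2: 1000 μL brought to 2 mL → factor 2000/1000 = 2
Step 3: unknown factor x
Step 4: 100 μL + 900 μL = 1000 μL total → factor 1000/100 = 10
Step 5: 60 μL + 180 μL = 240 μL total → factor 240/60 = 4
Step 6: 200 μL brought to 1600 μL → factor 1600/200 = 8
Product of known-step factors = 1920
Overall factor = 8.00 mM / (833 nM) = 9603.8
x = 9603.8 / 1920 = 5.00

5.00-fold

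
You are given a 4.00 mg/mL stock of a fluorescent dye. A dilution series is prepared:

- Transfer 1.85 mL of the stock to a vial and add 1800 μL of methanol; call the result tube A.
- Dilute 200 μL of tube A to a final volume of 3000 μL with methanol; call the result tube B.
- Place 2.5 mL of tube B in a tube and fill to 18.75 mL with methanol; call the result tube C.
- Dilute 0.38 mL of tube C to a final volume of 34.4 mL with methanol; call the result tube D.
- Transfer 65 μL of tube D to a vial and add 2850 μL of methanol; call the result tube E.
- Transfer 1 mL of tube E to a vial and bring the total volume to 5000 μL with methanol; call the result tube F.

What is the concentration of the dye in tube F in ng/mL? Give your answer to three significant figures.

Step 1: 1.85 mL + 1800 μL = 3.65 mL total → factor 3.65/1.85 = 1.973
Step 2: 200 μL brought to 3000 μL → factor 3000/200 = 15
Step 3: 2.5 mL brought to 18.75 mL → factor 18.75/2.5 = 7.5
Step 4: 0.38 mL brought to 34.4 mL → factor 34.4/0.38 = 90.526
Step 5: 65 μL + 2850 μL = 2915 μL total → factor 2915/65 = 44.846
Step 6: 1 mL brought to 5000 μL → factor 5/1 = 5
Dilution factor through tube F = 1.973 × 15 × 7.5 × 90.526 × 44.846 × 5 = 4.5055 × 10^6
[tube F] = 4.00 mg/mL / 4.5055 × 10^6 = 8.878 × 10^-7 mg/mL = 0.888 ng/mL

0.888 ng/mL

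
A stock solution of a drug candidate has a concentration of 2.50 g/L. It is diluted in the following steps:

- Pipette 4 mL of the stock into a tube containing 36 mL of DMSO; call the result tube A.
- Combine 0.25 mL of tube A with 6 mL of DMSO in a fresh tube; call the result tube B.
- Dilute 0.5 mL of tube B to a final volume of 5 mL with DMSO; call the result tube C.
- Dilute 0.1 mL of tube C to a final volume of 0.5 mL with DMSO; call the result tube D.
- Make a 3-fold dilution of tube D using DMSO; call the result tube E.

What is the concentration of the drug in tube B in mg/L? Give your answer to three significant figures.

10.0 mg/L

Step 1: 4 mL + 36 mL = 40 mL total → factor 40/4 = 10
Step 2: 0.25 mL + 6 mL = 6.25 mL total → factor 6.25/0.25 = 25
Dilution factor through tube B = 10 × 25 = 250
[tube B] = 2.50 g/L / 250 = 0.01000 g/L = 10.0 mg/L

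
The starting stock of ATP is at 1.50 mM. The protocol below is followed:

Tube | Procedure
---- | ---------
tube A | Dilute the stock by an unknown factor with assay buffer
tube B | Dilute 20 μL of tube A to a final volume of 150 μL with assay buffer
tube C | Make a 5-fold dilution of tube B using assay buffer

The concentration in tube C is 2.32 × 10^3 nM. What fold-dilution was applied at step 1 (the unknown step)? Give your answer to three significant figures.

Step 1: unknown factor x
Step 2: 20 μL brought to 150 μL → factor 150/20 = 7.5
Step 3: 5-fold → factor 5
Product of known-step factors = 37.5
Overall factor = 1.50 mM / (2.32 × 10^3 nM) = 646.55
x = 646.55 / 37.5 = 17.2

17.2-fold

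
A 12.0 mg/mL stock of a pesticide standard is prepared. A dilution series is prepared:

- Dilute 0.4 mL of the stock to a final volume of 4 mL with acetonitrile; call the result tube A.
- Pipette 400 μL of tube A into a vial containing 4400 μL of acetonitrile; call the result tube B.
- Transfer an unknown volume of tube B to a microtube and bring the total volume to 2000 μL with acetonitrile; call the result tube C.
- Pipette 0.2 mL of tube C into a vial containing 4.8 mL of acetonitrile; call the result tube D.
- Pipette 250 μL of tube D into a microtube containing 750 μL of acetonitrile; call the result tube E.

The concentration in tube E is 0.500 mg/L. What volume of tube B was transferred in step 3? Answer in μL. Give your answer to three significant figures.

1.00 × 10^3 μL

Step 1: 0.4 mL brought to 4 mL → factor 4/0.4 = 10
Step 2: 400 μL + 4400 μL = 4800 μL total → factor 4800/400 = 12
Step 3: v brought to 2000 μL → factor = 2000 μL/v
Step 4: 0.2 mL + 4.8 mL = 5 mL total → factor 5/0.2 = 25
Step 5: 250 μL + 750 μL = 1000 μL total → factor 1000/250 = 4
Product of known-step factors = 12000
Overall factor = 12.0 mg/mL / (0.500 mg/L) = 24000
Step-3 factor = 24000 / 12000 = 2
v = 2000 μL / 2 = 1.00 × 10^3 μL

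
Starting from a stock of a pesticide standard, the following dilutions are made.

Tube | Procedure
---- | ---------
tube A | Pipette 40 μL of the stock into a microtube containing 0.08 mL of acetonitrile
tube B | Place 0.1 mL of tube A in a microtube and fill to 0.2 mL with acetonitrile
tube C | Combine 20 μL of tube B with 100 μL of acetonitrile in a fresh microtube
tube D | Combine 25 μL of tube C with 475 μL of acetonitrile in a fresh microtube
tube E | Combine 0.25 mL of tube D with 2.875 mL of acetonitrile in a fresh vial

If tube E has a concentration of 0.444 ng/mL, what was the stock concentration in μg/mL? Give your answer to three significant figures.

4.00 μg/mL

Step 1: 40 μL + 0.08 mL = 120 μL total → factor 120/40 = 3
Step 2: 0.1 mL brought to 0.2 mL → factor 0.2/0.1 = 2
Step 3: 20 μL + 100 μL = 120 μL total → factor 120/20 = 6
Step 4: 25 μL + 475 μL = 500 μL total → factor 500/25 = 20
Step 5: 0.25 mL + 2.875 mL = 3.125 mL total → factor 3.125/0.25 = 12.5
Overall dilution factor = 3 × 2 × 6 × 20 × 12.5 = 9000
Stock = 0.444 ng/mL × 9000 = 3996 ng/mL = 4.00 μg/mL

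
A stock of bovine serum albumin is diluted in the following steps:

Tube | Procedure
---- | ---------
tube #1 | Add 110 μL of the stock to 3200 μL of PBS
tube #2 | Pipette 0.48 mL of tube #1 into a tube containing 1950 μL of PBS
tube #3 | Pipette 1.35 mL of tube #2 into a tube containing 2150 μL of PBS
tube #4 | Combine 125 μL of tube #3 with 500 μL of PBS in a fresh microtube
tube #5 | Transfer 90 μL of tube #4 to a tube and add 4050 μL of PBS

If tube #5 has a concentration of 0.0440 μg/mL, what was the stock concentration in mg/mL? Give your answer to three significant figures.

Step 1: 110 μL + 3200 μL = 3310 μL total → factor 3310/110 = 30.091
Step 2: 0.48 mL + 1950 μL = 2.43 mL total → factor 2.43/0.48 = 5.0625
Step 3: 1.35 mL + 2150 μL = 3.5 mL total → factor 3.5/1.35 = 2.5926
Step 4: 125 μL + 500 μL = 625 μL total → factor 625/125 = 5
Step 5: 90 μL + 4050 μL = 4140 μL total → factor 4140/90 = 46
Overall dilution factor = 30.091 × 5.0625 × 2.5926 × 5 × 46 = 90837
Stock = 0.0440 μg/mL × 90837 = 3997 μg/mL = 4.00 mg/mL

4.00 mg/mL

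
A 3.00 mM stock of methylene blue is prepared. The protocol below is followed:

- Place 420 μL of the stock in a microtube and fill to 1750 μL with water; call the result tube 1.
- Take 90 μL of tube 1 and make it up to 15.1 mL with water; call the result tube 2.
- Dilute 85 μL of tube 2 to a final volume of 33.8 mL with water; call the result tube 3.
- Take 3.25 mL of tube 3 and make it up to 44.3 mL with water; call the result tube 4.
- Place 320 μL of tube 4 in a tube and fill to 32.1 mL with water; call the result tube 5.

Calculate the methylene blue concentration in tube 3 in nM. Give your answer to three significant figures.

10.8 nM

Step 1: 420 μL brought to 1750 μL → factor 1750/420 = 4.1667
Step 2: 90 μL brought to 15.1 mL → factor 15100/90 = 167.78
Step 3: 85 μL brought to 33.8 mL → factor 33800/85 = 397.65
Dilution factor through tube 3 = 4.1667 × 167.78 × 397.65 = 2.7798 × 10^5
[tube 3] = 3.00 mM / 2.7798 × 10^5 = 1.079 × 10^-5 mM = 10.8 nM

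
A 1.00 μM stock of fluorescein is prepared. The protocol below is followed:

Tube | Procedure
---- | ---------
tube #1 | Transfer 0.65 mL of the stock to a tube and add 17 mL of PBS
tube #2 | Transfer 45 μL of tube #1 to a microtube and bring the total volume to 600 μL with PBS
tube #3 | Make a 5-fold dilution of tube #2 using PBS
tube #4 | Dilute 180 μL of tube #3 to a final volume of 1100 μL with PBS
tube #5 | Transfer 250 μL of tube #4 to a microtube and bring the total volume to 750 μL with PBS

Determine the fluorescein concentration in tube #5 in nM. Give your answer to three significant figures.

0.0301 nM

Step 1: 0.65 mL + 17 mL = 17.65 mL total → factor 17.65/0.65 = 27.154
Step 2: 45 μL brought to 600 μL → factor 600/45 = 13.333
Step 3: 5-fold → factor 5
Step 4: 180 μL brought to 1100 μL → factor 1100/180 = 6.1111
Step 5: 250 μL brought to 750 μL → factor 750/250 = 3
Overall dilution factor = 27.154 × 13.333 × 5 × 6.1111 × 3 = 33188
Final = 1.00 μM / 33188 = 3.013 × 10^-5 μM = 0.0301 nM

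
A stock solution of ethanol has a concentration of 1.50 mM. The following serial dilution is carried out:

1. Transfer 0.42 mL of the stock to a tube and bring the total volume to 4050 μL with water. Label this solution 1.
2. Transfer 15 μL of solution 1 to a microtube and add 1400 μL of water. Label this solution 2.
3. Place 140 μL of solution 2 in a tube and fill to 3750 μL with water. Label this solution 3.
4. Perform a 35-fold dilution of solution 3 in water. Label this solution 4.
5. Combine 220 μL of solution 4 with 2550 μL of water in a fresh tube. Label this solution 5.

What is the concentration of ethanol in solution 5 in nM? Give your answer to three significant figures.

Step 1: 0.42 mL brought to 4050 μL → factor 4.05/0.42 = 9.6429
Step 2: 15 μL + 1400 μL = 1415 μL total → factor 1415/15 = 94.333
Step 3: 140 μL brought to 3750 μL → factor 3750/140 = 26.786
Step 4: 35-fold → factor 35
Step 5: 220 μL + 2550 μL = 2770 μL total → factor 2770/220 = 12.591
Overall dilution factor = 9.6429 × 94.333 × 26.786 × 35 × 12.591 = 1.0737 × 10^7
Final = 1.50 mM / 1.0737 × 10^7 = 1.397 × 10^-7 mM = 0.140 nM

0.140 nM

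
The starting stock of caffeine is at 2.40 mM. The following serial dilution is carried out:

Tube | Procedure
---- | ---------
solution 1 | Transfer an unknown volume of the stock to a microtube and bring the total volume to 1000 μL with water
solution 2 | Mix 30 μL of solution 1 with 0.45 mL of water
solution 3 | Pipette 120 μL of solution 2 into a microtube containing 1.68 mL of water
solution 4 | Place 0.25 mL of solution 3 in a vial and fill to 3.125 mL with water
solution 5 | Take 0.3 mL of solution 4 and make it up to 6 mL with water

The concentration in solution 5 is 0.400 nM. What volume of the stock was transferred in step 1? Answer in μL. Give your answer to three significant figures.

10.0 μL

Step 1: v brought to 1000 μL → factor = 1000 μL/v
Step 2: 30 μL + 0.45 mL = 480 μL total → factor 480/30 = 16
Step 3: 120 μL + 1.68 mL = 1800 μL total → factor 1800/120 = 15
Step 4: 0.25 mL brought to 3.125 mL → factor 3.125/0.25 = 12.5
Step 5: 0.3 mL brought to 6 mL → factor 6/0.3 = 20
Product of known-step factors = 60000
Overall factor = 2.40 mM / (0.400 nM) = 6 × 10^6
Step-1 factor = 6 × 10^6 / 60000 = 100
v = 1000 μL / 100 = 10.0 μL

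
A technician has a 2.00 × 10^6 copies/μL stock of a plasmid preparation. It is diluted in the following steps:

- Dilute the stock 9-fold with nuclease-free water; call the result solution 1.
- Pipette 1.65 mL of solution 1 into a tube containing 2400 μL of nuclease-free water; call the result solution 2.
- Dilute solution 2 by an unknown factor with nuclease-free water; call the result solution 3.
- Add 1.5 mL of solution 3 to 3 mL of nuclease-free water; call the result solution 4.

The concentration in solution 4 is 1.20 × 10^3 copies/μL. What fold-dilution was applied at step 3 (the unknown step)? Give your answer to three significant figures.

Step 1: 9-fold → factor 9
Step 2: 1.65 mL + 2400 μL = 4.05 mL total → factor 4.05/1.65 = 2.4545
Step 3: unknown factor x
Step 4: 1.5 mL + 3 mL = 4.5 mL total → factor 4.5/1.5 = 3
Product of known-step factors = 66.273
Overall factor = 2.00 × 10^6 copies/μL / (1.20 × 10^3 copies/μL) = 1666.7
x = 1666.7 / 66.273 = 25.1

25.1-fold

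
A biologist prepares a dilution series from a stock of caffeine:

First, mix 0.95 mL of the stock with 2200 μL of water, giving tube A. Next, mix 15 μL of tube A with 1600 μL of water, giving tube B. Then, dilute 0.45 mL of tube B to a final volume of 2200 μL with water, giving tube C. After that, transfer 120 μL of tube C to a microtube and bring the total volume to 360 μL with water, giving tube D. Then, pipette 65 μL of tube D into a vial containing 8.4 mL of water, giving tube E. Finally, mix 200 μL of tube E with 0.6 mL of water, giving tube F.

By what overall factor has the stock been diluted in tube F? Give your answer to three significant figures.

2.73 × 10^6

Step 1: 0.95 mL + 2200 μL = 3.15 mL total → factor 3.15/0.95 = 3.3158
Step 2: 15 μL + 1600 μL = 1615 μL total → factor 1615/15 = 107.67
Step 3: 0.45 mL brought to 2200 μL → factor 2.2/0.45 = 4.8889
Step 4: 120 μL brought to 360 μL → factor 360/120 = 3
Step 5: 65 μL + 8.4 mL = 8465 μL total → factor 8465/65 = 130.23
Step 6: 200 μL + 0.6 mL = 800 μL total → factor 800/200 = 4
Overall dilution factor = 3.3158 × 107.67 × 4.8889 × 3 × 130.23 × 4 = 2.7276 × 10^6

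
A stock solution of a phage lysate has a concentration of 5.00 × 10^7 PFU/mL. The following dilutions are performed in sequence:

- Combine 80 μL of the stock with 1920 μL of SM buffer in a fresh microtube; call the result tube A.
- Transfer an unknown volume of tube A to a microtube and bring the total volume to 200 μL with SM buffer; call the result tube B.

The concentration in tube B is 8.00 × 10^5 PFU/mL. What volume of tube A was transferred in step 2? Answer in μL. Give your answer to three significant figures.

80.0 μL

Step 1: 80 μL + 1920 μL = 2000 μL total → factor 2000/80 = 25
Step 2: v brought to 200 μL → factor = 200 μL/v
Product of known-step factors = 25
Overall factor = 5.00 × 10^7 PFU/mL / (8.00 × 10^5 PFU/mL) = 62.5
Step-2 factor = 62.5 / 25 = 2.5
v = 200 μL / 2.5 = 80.0 μL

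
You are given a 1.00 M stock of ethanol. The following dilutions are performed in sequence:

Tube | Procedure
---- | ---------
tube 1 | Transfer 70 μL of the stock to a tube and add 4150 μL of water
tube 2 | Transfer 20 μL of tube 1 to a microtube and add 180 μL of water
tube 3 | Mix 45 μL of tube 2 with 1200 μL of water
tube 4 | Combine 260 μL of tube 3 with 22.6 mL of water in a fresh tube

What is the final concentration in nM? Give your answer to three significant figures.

Step 1: 70 μL + 4150 μL = 4220 μL total → factor 4220/70 = 60.286
Step 2: 20 μL + 180 μL = 200 μL total → factor 200/20 = 10
Step 3: 45 μL + 1200 μL = 1245 μL total → factor 1245/45 = 27.667
Step 4: 260 μL + 22.6 mL = 22860 μL total → factor 22860/260 = 87.923
Overall dilution factor = 60.286 × 10 × 27.667 × 87.923 = 1.4665 × 10^6
Final = 1.00 M / 1.4665 × 10^6 = 6.819 × 10^-7 M = 682 nM

682 nM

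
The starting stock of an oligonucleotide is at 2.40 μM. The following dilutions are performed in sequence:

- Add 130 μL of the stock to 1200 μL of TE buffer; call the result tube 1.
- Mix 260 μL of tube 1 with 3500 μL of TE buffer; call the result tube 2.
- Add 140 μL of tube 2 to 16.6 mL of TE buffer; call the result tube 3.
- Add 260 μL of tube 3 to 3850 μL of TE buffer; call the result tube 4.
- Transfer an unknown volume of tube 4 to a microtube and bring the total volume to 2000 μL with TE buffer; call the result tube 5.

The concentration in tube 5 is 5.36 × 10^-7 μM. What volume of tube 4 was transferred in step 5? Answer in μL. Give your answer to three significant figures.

Step 1: 130 μL + 1200 μL = 1330 μL total → factor 1330/130 = 10.231
Step 2: 260 μL + 3500 μL = 3760 μL total → factor 3760/260 = 14.462
Step 3: 140 μL + 16.6 mL = 16740 μL total → factor 16740/140 = 119.57
Step 4: 260 μL + 3850 μL = 4110 μL total → factor 4110/260 = 15.808
Step 5: v brought to 2000 μL → factor = 2000 μL/v
Product of known-step factors = 2.7965 × 10^5
Overall factor = 2.40 μM / (5.36 × 10^-7 μM) = 4.4776 × 10^6
Step-5 factor = 4.4776 × 10^6 / 2.7965 × 10^5 = 16.011
v = 2000 μL / 16.011 = 125 μL

125 μL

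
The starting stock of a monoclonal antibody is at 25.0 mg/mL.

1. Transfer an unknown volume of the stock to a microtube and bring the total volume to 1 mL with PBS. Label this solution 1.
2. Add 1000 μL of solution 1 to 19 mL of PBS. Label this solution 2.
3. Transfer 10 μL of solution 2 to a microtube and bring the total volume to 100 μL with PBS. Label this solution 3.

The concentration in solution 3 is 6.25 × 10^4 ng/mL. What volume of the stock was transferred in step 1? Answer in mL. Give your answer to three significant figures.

0.500 mL

Step 1: v brought to 1 mL → factor = 1 mL/v
Step 2: 1000 μL + 19 mL = 20000 μL total → factor 20000/1000 = 20
Step 3: 10 μL brought to 100 μL → factor 100/10 = 10
Product of known-step factors = 200
Overall factor = 25.0 mg/mL / (6.25 × 10^4 ng/mL) = 400
Step-1 factor = 400 / 200 = 2
v = 1 mL / 2 = 0.500 mL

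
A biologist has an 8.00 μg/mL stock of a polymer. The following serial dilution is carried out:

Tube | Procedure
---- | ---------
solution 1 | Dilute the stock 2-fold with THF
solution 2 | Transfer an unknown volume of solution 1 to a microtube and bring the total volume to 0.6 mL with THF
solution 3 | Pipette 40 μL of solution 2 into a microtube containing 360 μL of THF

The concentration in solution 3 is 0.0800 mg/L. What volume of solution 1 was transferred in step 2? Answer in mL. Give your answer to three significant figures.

0.120 mL

Step 1: 2-fold → factor 2
Step 2: v brought to 0.6 mL → factor = 0.6 mL/v
Step 3: 40 μL + 360 μL = 400 μL total → factor 400/40 = 10
Product of known-step factors = 20
Overall factor = 8.00 μg/mL / (0.0800 mg/L) = 100
Step-2 factor = 100 / 20 = 5
v = 0.6 mL / 5 = 0.120 mL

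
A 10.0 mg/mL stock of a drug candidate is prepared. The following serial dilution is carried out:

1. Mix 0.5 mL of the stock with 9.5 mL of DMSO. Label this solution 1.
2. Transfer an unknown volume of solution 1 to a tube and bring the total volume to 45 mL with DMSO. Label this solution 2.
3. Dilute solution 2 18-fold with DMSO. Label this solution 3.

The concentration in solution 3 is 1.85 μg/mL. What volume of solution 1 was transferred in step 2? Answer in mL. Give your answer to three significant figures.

3.00 mL

Step 1: 0.5 mL + 9.5 mL = 10 mL total → factor 10/0.5 = 20
Step 2: v brought to 45 mL → factor = 45 mL/v
Step 3: 18-fold → factor 18
Product of known-step factors = 360
Overall factor = 10.0 mg/mL / (1.85 μg/mL) = 5405.4
Step-2 factor = 5405.4 / 360 = 15.015
v = 45 mL / 15.015 = 3.00 mL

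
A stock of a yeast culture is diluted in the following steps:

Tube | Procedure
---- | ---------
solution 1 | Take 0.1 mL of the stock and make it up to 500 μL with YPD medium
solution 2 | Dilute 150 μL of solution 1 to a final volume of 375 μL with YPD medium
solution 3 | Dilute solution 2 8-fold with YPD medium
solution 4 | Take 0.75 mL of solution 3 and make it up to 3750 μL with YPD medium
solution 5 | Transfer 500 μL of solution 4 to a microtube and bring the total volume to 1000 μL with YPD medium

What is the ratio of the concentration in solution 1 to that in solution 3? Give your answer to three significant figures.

Step 1: 0.1 mL brought to 500 μL → factor 0.5/0.1 = 5
Step 2: 150 μL brought to 375 μL → factor 375/150 = 2.5
Step 3: 8-fold → factor 8
Dilution factor to solution 1 = 5; to solution 3 = 100
[solution 1]/[solution 3] = (factor to solution 3)/(factor to solution 1) = 100/5 = 20.0

20.0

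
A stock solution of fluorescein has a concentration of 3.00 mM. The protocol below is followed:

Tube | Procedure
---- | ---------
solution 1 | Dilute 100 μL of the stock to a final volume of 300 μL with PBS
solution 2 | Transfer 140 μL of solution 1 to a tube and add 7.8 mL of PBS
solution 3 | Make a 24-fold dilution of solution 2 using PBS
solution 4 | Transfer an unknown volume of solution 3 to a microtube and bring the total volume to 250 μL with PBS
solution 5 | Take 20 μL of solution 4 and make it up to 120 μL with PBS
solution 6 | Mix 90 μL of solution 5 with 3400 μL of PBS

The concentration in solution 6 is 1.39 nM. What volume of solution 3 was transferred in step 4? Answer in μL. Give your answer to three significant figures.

110 μL

Step 1: 100 μL brought to 300 μL → factor 300/100 = 3
Step 2: 140 μL + 7.8 mL = 7940 μL total → factor 7940/140 = 56.714
Step 3: 24-fold → factor 24
Step 4: v brought to 250 μL → factor = 250 μL/v
Step 5: 20 μL brought to 120 μL → factor 120/20 = 6
Step 6: 90 μL + 3400 μL = 3490 μL total → factor 3490/90 = 38.778
Product of known-step factors = 9.5008 × 10^5
Overall factor = 3.00 mM / (1.39 nM) = 2.1583 × 10^6
Step-4 factor = 2.1583 × 10^6 / 9.5008 × 10^5 = 2.2717
v = 250 μL / 2.2717 = 110 μL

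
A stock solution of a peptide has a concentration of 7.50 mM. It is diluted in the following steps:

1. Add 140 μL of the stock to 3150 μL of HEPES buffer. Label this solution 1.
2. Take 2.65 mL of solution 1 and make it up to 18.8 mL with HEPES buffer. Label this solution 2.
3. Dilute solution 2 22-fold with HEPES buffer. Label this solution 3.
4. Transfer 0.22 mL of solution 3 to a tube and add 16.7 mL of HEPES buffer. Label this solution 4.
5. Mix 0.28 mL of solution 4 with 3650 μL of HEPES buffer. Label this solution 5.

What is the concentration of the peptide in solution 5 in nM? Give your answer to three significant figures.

1.89 nM

Step 1: 140 μL + 3150 μL = 3290 μL total → factor 3290/140 = 23.5
Step 2: 2.65 mL brought to 18.8 mL → factor 18.8/2.65 = 7.0943
Step 3: 22-fold → factor 22
Step 4: 0.22 mL + 16.7 mL = 16.92 mL total → factor 16.92/0.22 = 76.909
Step 5: 0.28 mL + 3650 μL = 3.93 mL total → factor 3.93/0.28 = 14.036
Overall dilution factor = 23.5 × 7.0943 × 22 × 76.909 × 14.036 = 3.9593 × 10^6
Final = 7.50 mM / 3.9593 × 10^6 = 1.894 × 10^-6 mM = 1.89 nM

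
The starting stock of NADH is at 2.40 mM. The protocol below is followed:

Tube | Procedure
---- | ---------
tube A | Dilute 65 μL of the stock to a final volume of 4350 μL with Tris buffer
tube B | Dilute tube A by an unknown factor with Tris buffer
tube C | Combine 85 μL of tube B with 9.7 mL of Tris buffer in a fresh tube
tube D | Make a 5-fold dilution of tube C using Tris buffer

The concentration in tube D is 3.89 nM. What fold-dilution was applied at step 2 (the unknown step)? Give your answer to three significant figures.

16.0-fold

Step 1: 65 μL brought to 4350 μL → factor 4350/65 = 66.923
Step 2: unknown factor x
Step 3: 85 μL + 9.7 mL = 9785 μL total → factor 9785/85 = 115.12
Step 4: 5-fold → factor 5
Product of known-step factors = 38520
Overall factor = 2.40 mM / (3.89 nM) = 6.1697 × 10^5
x = 6.1697 × 10^5 / 38520 = 16.0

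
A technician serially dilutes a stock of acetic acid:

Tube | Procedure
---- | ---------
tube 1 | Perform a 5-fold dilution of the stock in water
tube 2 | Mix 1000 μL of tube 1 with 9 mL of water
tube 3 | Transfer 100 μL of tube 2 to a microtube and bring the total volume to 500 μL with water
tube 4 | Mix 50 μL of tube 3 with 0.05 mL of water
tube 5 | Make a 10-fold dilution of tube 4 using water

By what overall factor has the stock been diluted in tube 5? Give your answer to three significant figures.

5.00 × 10^3

Step 1: 5-fold → factor 5
Step 2: 1000 μL + 9 mL = 10000 μL total → factor 10000/1000 = 10
Step 3: 100 μL brought to 500 μL → factor 500/100 = 5
Step 4: 50 μL + 0.05 mL = 100 μL total → factor 100/50 = 2
Step 5: 10-fold → factor 10
Overall dilution factor = 5 × 10 × 5 × 2 × 10 = 5000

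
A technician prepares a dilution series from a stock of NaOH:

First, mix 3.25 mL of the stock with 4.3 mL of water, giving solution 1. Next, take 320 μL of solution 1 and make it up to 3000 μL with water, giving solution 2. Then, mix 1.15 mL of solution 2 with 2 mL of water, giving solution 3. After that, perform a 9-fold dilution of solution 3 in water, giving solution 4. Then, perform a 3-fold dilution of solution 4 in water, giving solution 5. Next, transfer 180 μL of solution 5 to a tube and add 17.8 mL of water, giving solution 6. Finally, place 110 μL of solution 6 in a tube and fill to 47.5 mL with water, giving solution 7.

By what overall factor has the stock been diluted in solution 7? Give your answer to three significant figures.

6.95 × 10^7

Step 1: 3.25 mL + 4.3 mL = 7.55 mL total → factor 7.55/3.25 = 2.3231
Step 2: 320 μL brought to 3000 μL → factor 3000/320 = 9.375
Step 3: 1.15 mL + 2 mL = 3.15 mL total → factor 3.15/1.15 = 2.7391
Step 4: 9-fold → factor 9
Step 5: 3-fold → factor 3
Step 6: 180 μL + 17.8 mL = 17980 μL total → factor 17980/180 = 99.889
Step 7: 110 μL brought to 47.5 mL → factor 47500/110 = 431.82
Overall dilution factor = 2.3231 × 9.375 × 2.7391 × 9 × 3 × 99.889 × 431.82 = 6.9475 × 10^7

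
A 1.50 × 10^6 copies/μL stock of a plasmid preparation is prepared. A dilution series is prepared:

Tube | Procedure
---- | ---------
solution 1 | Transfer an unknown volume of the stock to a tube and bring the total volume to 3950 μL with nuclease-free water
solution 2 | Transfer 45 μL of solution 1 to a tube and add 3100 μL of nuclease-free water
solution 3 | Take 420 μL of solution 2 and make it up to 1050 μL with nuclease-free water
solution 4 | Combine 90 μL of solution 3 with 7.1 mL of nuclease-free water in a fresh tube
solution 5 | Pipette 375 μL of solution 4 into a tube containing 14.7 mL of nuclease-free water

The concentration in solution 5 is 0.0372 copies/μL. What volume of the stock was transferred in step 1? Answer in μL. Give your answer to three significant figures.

Step 1: v brought to 3950 μL → factor = 3950 μL/v
Step 2: 45 μL + 3100 μL = 3145 μL total → factor 3145/45 = 69.889
Step 3: 420 μL brought to 1050 μL → factor 1050/420 = 2.5
Step 4: 90 μL + 7.1 mL = 7190 μL total → factor 7190/90 = 79.889
Step 5: 375 μL + 14.7 mL = 15075 μL total → factor 15075/375 = 40.2
Product of known-step factors = 5.6113 × 10^5
Overall factor = 1.50 × 10^6 copies/μL / (0.0372 copies/μL) = 4.0323 × 10^7
Step-1 factor = 4.0323 × 10^7 / 5.6113 × 10^5 = 71.86
v = 3950 μL / 71.86 = 55.0 μL

55.0 μL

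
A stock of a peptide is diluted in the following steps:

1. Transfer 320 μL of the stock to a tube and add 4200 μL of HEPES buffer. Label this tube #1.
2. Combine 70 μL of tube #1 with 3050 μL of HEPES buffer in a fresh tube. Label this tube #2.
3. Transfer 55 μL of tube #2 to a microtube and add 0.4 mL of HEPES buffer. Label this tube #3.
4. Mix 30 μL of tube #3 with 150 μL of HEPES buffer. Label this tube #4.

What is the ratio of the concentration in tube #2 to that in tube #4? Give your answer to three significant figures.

Step 1: 320 μL + 4200 μL = 4520 μL total → factor 4520/320 = 14.125
Step 2: 70 μL + 3050 μL = 3120 μL total → factor 3120/70 = 44.571
Step 3: 55 μL + 0.4 mL = 455 μL total → factor 455/55 = 8.2727
Step 4: 30 μL + 150 μL = 180 μL total → factor 180/30 = 6
Dilution factor to tube #2 = 629.57; to tube #4 = 31250
[tube #2]/[tube #4] = (factor to tube #4)/(factor to tube #2) = 31250/629.57 = 49.6

49.6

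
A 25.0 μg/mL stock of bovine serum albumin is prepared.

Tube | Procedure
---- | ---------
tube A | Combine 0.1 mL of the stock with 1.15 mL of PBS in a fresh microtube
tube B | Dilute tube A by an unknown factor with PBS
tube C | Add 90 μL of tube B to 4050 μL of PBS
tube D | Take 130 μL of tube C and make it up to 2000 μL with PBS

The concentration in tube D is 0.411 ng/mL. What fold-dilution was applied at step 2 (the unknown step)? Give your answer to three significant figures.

6.88-fold

Step 1: 0.1 mL + 1.15 mL = 1.25 mL total → factor 1.25/0.1 = 12.5
Step 2: unknown factor x
Step 3: 90 μL + 4050 μL = 4140 μL total → factor 4140/90 = 46
Step 4: 130 μL brought to 2000 μL → factor 2000/130 = 15.385
Product of known-step factors = 8846.2
Overall factor = 25.0 μg/mL / (0.411 ng/mL) = 60827
x = 60827 / 8846.2 = 6.88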